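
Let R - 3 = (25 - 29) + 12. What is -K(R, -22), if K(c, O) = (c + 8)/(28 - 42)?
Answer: 19/14 ≈ 1.3571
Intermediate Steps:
R = 11 (R = 3 + ((25 - 29) + 12) = 3 + (-4 + 12) = 3 + 8 = 11)
K(c, O) = -4/7 - c/14 (K(c, O) = (8 + c)/(-14) = (8 + c)*(-1/14) = -4/7 - c/14)
-K(R, -22) = -(-4/7 - 1/14*11) = -(-4/7 - 11/14) = -1*(-19/14) = 19/14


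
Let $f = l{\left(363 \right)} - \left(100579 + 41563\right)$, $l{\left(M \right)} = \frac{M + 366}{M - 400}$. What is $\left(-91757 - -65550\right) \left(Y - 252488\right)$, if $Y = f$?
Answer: $\frac{382675636073}{37} \approx 1.0343 \cdot 10^{10}$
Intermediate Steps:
$l{\left(M \right)} = \frac{366 + M}{-400 + M}$
$f = - \frac{5259983}{37}$ ($f = \frac{366 + 363}{-400 + 363} - \left(100579 + 41563\right) = \frac{1}{-37} \cdot 729 - 142142 = \left(- \frac{1}{37}\right) 729 - 142142 = - \frac{729}{37} - 142142 = - \frac{5259983}{37} \approx -1.4216 \cdot 10^{5}$)
$Y = - \frac{5259983}{37} \approx -1.4216 \cdot 10^{5}$
$\left(-91757 - -65550\right) \left(Y - 252488\right) = \left(-91757 - -65550\right) \left(- \frac{5259983}{37} - 252488\right) = \left(-91757 + 65550\right) \left(- \frac{14602039}{37}\right) = \left(-26207\right) \left(- \frac{14602039}{37}\right) = \frac{382675636073}{37}$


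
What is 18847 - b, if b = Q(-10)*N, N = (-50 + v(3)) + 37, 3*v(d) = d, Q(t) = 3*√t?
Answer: 18847 + 36*I*√10 ≈ 18847.0 + 113.84*I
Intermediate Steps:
v(d) = d/3
N = -12 (N = (-50 + (⅓)*3) + 37 = (-50 + 1) + 37 = -49 + 37 = -12)
b = -36*I*√10 (b = (3*√(-10))*(-12) = (3*(I*√10))*(-12) = (3*I*√10)*(-12) = -36*I*√10 ≈ -113.84*I)
18847 - b = 18847 - (-36)*I*√10 = 18847 + 36*I*√10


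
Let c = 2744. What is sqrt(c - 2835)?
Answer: I*sqrt(91) ≈ 9.5394*I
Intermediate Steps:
sqrt(c - 2835) = sqrt(2744 - 2835) = sqrt(-91) = I*sqrt(91)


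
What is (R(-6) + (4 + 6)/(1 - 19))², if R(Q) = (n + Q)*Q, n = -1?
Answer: 139129/81 ≈ 1717.6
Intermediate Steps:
R(Q) = Q*(-1 + Q) (R(Q) = (-1 + Q)*Q = Q*(-1 + Q))
(R(-6) + (4 + 6)/(1 - 19))² = (-6*(-1 - 6) + (4 + 6)/(1 - 19))² = (-6*(-7) + 10/(-18))² = (42 + 10*(-1/18))² = (42 - 5/9)² = (373/9)² = 139129/81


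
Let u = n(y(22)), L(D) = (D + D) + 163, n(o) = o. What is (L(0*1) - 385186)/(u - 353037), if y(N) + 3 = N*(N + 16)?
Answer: 385023/352204 ≈ 1.0932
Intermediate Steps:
y(N) = -3 + N*(16 + N) (y(N) = -3 + N*(N + 16) = -3 + N*(16 + N))
L(D) = 163 + 2*D (L(D) = 2*D + 163 = 163 + 2*D)
u = 833 (u = -3 + 22**2 + 16*22 = -3 + 484 + 352 = 833)
(L(0*1) - 385186)/(u - 353037) = ((163 + 2*(0*1)) - 385186)/(833 - 353037) = ((163 + 2*0) - 385186)/(-352204) = ((163 + 0) - 385186)*(-1/352204) = (163 - 385186)*(-1/352204) = -385023*(-1/352204) = 385023/352204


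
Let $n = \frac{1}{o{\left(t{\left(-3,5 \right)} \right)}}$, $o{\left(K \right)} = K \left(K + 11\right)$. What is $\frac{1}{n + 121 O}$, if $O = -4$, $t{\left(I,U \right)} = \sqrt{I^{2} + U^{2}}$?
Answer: $- \frac{1431706}{692962159} - \frac{11 \sqrt{34}}{692962159} \approx -0.0020662$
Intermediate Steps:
$o{\left(K \right)} = K \left(11 + K\right)$
$n = \frac{\sqrt{34}}{34 \left(11 + \sqrt{34}\right)}$ ($n = \frac{1}{\sqrt{\left(-3\right)^{2} + 5^{2}} \left(11 + \sqrt{\left(-3\right)^{2} + 5^{2}}\right)} = \frac{1}{\sqrt{9 + 25} \left(11 + \sqrt{9 + 25}\right)} = \frac{1}{\sqrt{34} \left(11 + \sqrt{34}\right)} = \frac{\sqrt{34}}{34 \left(11 + \sqrt{34}\right)} \approx 0.010189$)
$\frac{1}{n + 121 O} = \frac{1}{\left(- \frac{1}{87} + \frac{11 \sqrt{34}}{2958}\right) + 121 \left(-4\right)} = \frac{1}{\left(- \frac{1}{87} + \frac{11 \sqrt{34}}{2958}\right) - 484} = \frac{1}{- \frac{42109}{87} + \frac{11 \sqrt{34}}{2958}}$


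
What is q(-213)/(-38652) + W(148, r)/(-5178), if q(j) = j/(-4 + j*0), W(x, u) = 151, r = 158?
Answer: -4074787/133426704 ≈ -0.030540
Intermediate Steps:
q(j) = -j/4 (q(j) = j/(-4 + 0) = j/(-4) = j*(-¼) = -j/4)
q(-213)/(-38652) + W(148, r)/(-5178) = -¼*(-213)/(-38652) + 151/(-5178) = (213/4)*(-1/38652) + 151*(-1/5178) = -71/51536 - 151/5178 = -4074787/133426704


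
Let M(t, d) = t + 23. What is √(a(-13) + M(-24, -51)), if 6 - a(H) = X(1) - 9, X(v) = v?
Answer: √13 ≈ 3.6056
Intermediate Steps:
M(t, d) = 23 + t
a(H) = 14 (a(H) = 6 - (1 - 9) = 6 - 1*(-8) = 6 + 8 = 14)
√(a(-13) + M(-24, -51)) = √(14 + (23 - 24)) = √(14 - 1) = √13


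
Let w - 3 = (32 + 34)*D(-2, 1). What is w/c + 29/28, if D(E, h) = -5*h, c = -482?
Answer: 11567/6748 ≈ 1.7141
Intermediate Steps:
w = -327 (w = 3 + (32 + 34)*(-5*1) = 3 + 66*(-5) = 3 - 330 = -327)
w/c + 29/28 = -327/(-482) + 29/28 = -327*(-1/482) + 29*(1/28) = 327/482 + 29/28 = 11567/6748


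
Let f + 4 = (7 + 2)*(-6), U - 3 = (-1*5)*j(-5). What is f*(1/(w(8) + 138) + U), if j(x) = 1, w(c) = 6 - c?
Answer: 7859/68 ≈ 115.57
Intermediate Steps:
U = -2 (U = 3 - 1*5*1 = 3 - 5*1 = 3 - 5 = -2)
f = -58 (f = -4 + (7 + 2)*(-6) = -4 + 9*(-6) = -4 - 54 = -58)
f*(1/(w(8) + 138) + U) = -58*(1/((6 - 1*8) + 138) - 2) = -58*(1/((6 - 8) + 138) - 2) = -58*(1/(-2 + 138) - 2) = -58*(1/136 - 2) = -58*(-271/136) = 7859/68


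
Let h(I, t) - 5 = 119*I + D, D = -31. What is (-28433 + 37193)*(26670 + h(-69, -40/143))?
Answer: 161473080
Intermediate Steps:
h(I, t) = -26 + 119*I (h(I, t) = 5 + (119*I - 31) = 5 + (-31 + 119*I) = -26 + 119*I)
(-28433 + 37193)*(26670 + h(-69, -40/143)) = (-28433 + 37193)*(26670 + (-26 + 119*(-69))) = 8760*(26670 + (-26 - 8211)) = 8760*(26670 - 8237) = 8760*18433 = 161473080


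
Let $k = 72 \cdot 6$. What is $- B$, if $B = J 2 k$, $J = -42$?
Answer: $36288$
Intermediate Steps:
$k = 432$
$B = -36288$ ($B = \left(-42\right) 2 \cdot 432 = \left(-84\right) 432 = -36288$)
$- B = \left(-1\right) \left(-36288\right) = 36288$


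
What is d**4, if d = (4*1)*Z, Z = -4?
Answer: 65536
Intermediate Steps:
d = -16 (d = (4*1)*(-4) = 4*(-4) = -16)
d**4 = (-16)**4 = 65536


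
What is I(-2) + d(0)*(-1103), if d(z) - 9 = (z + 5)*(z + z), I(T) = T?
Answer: -9929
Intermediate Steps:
d(z) = 9 + 2*z*(5 + z) (d(z) = 9 + (z + 5)*(z + z) = 9 + (5 + z)*(2*z) = 9 + 2*z*(5 + z))
I(-2) + d(0)*(-1103) = -2 + (9 + 2*0² + 10*0)*(-1103) = -2 + (9 + 2*0 + 0)*(-1103) = -2 + (9 + 0 + 0)*(-1103) = -2 + 9*(-1103) = -2 - 9927 = -9929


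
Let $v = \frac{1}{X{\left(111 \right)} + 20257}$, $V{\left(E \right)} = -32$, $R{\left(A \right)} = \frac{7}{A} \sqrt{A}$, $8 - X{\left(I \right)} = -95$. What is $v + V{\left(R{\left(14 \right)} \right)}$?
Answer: $- \frac{651519}{20360} \approx -32.0$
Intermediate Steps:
$X{\left(I \right)} = 103$ ($X{\left(I \right)} = 8 - -95 = 8 + 95 = 103$)
$R{\left(A \right)} = \frac{7}{\sqrt{A}}$
$v = \frac{1}{20360}$ ($v = \frac{1}{103 + 20257} = \frac{1}{20360} \approx 4.9116 \cdot 10^{-5}$)
$v + V{\left(R{\left(14 \right)} \right)} = \frac{1}{20360} - 32 = - \frac{651519}{20360}$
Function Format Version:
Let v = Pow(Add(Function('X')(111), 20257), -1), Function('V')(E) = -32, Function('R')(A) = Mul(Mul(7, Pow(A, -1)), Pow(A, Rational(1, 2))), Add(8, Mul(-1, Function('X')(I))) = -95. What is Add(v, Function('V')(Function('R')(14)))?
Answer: Rational(-651519, 20360) ≈ -32.000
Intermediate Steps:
Function('X')(I) = 103 (Function('X')(I) = Add(8, Mul(-1, -95)) = Add(8, 95) = 103)
Function('R')(A) = Mul(7, Pow(A, Rational(-1, 2)))
v = Rational(1, 20360) (v = Pow(Add(103, 20257), -1) = Pow(20360, -1) = Rational(1, 20360) ≈ 4.9116e-5)
Add(v, Function('V')(Function('R')(14))) = Add(Rational(1, 20360), -32) = Rational(-651519, 20360)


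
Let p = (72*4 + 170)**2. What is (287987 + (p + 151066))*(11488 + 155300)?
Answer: 108214889796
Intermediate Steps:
p = 209764 (p = (288 + 170)**2 = 458**2 = 209764)
(287987 + (p + 151066))*(11488 + 155300) = (287987 + (209764 + 151066))*(11488 + 155300) = (287987 + 360830)*166788 = 648817*166788 = 108214889796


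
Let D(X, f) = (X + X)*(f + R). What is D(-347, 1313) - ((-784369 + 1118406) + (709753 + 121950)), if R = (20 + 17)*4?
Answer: -2179674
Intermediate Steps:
R = 148 (R = 37*4 = 148)
D(X, f) = 2*X*(148 + f) (D(X, f) = (X + X)*(f + 148) = (2*X)*(148 + f) = 2*X*(148 + f))
D(-347, 1313) - ((-784369 + 1118406) + (709753 + 121950)) = 2*(-347)*(148 + 1313) - ((-784369 + 1118406) + (709753 + 121950)) = 2*(-347)*1461 - (334037 + 831703) = -1013934 - 1*1165740 = -1013934 - 1165740 = -2179674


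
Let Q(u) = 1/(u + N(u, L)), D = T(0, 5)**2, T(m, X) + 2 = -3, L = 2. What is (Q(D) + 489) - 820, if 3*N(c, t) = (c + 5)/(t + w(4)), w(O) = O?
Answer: -26477/80 ≈ -330.96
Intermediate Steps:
T(m, X) = -5 (T(m, X) = -2 - 3 = -5)
N(c, t) = (5 + c)/(3*(4 + t)) (N(c, t) = ((c + 5)/(t + 4))/3 = ((5 + c)/(4 + t))/3 = (5 + c)/(3*(4 + t)))
D = 25 (D = (-5)**2 = 25)
Q(u) = 1/(5/18 + 19*u/18) (Q(u) = 1/(u + (5 + u)/(3*(4 + 2))) = 1/(u + (1/3)*(5 + u)/6) = 1/(u + (1/3)*(1/6)*(5 + u)) = 1/(u + (5/18 + u/18)) = 1/(5/18 + 19*u/18))
(Q(D) + 489) - 820 = (18/(5 + 19*25) + 489) - 820 = (18/(5 + 475) + 489) - 820 = (18/480 + 489) - 820 = (18*(1/480) + 489) - 820 = (3/80 + 489) - 820 = 39123/80 - 820 = -26477/80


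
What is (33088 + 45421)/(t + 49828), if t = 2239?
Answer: 78509/52067 ≈ 1.5078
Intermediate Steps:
(33088 + 45421)/(t + 49828) = (33088 + 45421)/(2239 + 49828) = 78509/52067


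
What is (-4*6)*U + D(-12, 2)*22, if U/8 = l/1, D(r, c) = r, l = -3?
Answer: 312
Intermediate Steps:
U = -24 (U = 8*(-3/1) = 8*(-3*1) = 8*(-3) = -24)
(-4*6)*U + D(-12, 2)*22 = -4*6*(-24) - 12*22 = -24*(-24) - 264 = 576 - 264 = 312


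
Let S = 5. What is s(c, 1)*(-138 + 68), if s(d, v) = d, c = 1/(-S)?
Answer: 14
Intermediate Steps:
c = -1/5 (c = 1/(-1*5) = 1/(-5) = -1/5 ≈ -0.20000)
s(c, 1)*(-138 + 68) = -(-138 + 68)/5 = -1/5*(-70) = 14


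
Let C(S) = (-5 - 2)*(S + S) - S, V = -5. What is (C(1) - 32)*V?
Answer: 235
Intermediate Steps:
C(S) = -15*S (C(S) = -14*S - S = -15*S)
(C(1) - 32)*V = (-15*1 - 32)*(-5) = (-15 - 32)*(-5) = -47*(-5) = 235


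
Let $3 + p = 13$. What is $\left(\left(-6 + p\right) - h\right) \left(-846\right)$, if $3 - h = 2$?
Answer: $-2538$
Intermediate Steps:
$h = 1$ ($h = 3 - 2 = 1$)
$p = 10$ ($p = -3 + 13 = 10$)
$\left(\left(-6 + p\right) - h\right) \left(-846\right) = \left(\left(-6 + 10\right) - 1\right) \left(-846\right) = \left(4 - 1\right) \left(-846\right) = 3 \left(-846\right) = -2538$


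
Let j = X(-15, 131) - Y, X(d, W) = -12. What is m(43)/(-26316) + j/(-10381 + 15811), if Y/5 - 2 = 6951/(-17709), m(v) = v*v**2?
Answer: -9889820197/3269435580 ≈ -3.0249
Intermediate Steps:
m(v) = v**3
Y = 47445/5903 (Y = 10 + 5*(6951/(-17709)) = 10 + 5*(6951*(-1/17709)) = 10 + 5*(-2317/5903) = 10 - 11585/5903 = 47445/5903 ≈ 8.0374)
j = -118281/5903 (j = -12 - 1*47445/5903 = -12 - 47445/5903 = -118281/5903 ≈ -20.037)
m(43)/(-26316) + j/(-10381 + 15811) = 43**3/(-26316) - 118281/(5903*(-10381 + 15811)) = 79507*(-1/26316) - 118281/5903/5430 = -1849/612 - 118281/5903*1/5430 = -1849/612 - 39427/10684430 = -9889820197/3269435580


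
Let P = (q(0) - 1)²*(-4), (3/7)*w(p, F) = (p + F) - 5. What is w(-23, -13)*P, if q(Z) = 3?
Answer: 4592/3 ≈ 1530.7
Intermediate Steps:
w(p, F) = -35/3 + 7*F/3 + 7*p/3 (w(p, F) = 7*((p + F) - 5)/3 = 7*((F + p) - 5)/3 = 7*(-5 + F + p)/3 = -35/3 + 7*F/3 + 7*p/3)
P = -16 (P = (3 - 1)²*(-4) = 2²*(-4) = 4*(-4) = -16)
w(-23, -13)*P = (-35/3 + (7/3)*(-13) + (7/3)*(-23))*(-16) = (-35/3 - 91/3 - 161/3)*(-16) = -287/3*(-16) = 4592/3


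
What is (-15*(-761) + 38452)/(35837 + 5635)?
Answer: 49867/41472 ≈ 1.2024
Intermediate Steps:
(-15*(-761) + 38452)/(35837 + 5635) = (11415 + 38452)/41472 = 49867*(1/41472) = 49867/41472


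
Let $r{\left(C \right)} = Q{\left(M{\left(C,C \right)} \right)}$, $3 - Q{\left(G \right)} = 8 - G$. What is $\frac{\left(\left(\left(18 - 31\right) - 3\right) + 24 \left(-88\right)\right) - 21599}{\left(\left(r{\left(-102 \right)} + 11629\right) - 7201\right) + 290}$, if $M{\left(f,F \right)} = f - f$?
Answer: $- \frac{7909}{1571} \approx -5.0344$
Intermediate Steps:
$M{\left(f,F \right)} = 0$
$Q{\left(G \right)} = -5 + G$ ($Q{\left(G \right)} = 3 - \left(8 - G\right) = 3 + \left(-8 + G\right) = -5 + G$)
$r{\left(C \right)} = -5$ ($r{\left(C \right)} = -5 + 0 = -5$)
$\frac{\left(\left(\left(18 - 31\right) - 3\right) + 24 \left(-88\right)\right) - 21599}{\left(\left(r{\left(-102 \right)} + 11629\right) - 7201\right) + 290} = \frac{\left(\left(\left(18 - 31\right) - 3\right) + 24 \left(-88\right)\right) - 21599}{\left(\left(-5 + 11629\right) - 7201\right) + 290} = \frac{\left(\left(-13 - 3\right) - 2112\right) - 21599}{\left(11624 - 7201\right) + 290} = \frac{\left(-16 - 2112\right) - 21599}{4423 + 290} = \frac{-2128 - 21599}{4713} = \left(-23727\right) \frac{1}{4713} = - \frac{7909}{1571}$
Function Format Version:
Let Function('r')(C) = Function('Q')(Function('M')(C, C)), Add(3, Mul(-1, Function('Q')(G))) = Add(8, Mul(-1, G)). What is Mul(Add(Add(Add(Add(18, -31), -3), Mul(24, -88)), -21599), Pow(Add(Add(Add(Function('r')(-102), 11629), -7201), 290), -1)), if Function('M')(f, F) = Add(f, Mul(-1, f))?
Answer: Rational(-7909, 1571) ≈ -5.0344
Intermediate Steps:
Function('M')(f, F) = 0
Function('Q')(G) = Add(-5, G) (Function('Q')(G) = Add(3, Mul(-1, Add(8, Mul(-1, G)))) = Add(3, Add(-8, G)) = Add(-5, G))
Function('r')(C) = -5 (Function('r')(C) = Add(-5, 0) = -5)
Mul(Add(Add(Add(Add(18, -31), -3), Mul(24, -88)), -21599), Pow(Add(Add(Add(Function('r')(-102), 11629), -7201), 290), -1)) = Mul(Add(Add(Add(Add(18, -31), -3), Mul(24, -88)), -21599), Pow(Add(Add(Add(-5, 11629), -7201), 290), -1)) = Mul(Add(Add(Add(-13, -3), -2112), -21599), Pow(Add(Add(11624, -7201), 290), -1)) = Mul(Add(Add(-16, -2112), -21599), Pow(Add(4423, 290), -1)) = Mul(Add(-2128, -21599), Pow(4713, -1)) = Mul(-23727, Rational(1, 4713)) = Rational(-7909, 1571)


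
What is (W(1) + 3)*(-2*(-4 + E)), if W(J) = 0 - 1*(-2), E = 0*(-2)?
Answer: 40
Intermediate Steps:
E = 0
W(J) = 2 (W(J) = 0 + 2 = 2)
(W(1) + 3)*(-2*(-4 + E)) = (2 + 3)*(-2*(-4 + 0)) = 5*(-2*(-4)) = 5*8 = 40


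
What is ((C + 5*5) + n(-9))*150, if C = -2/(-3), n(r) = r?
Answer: 2500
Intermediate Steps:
C = 2/3 (C = -2*(-1/3) = 2/3 ≈ 0.66667)
((C + 5*5) + n(-9))*150 = ((2/3 + 5*5) - 9)*150 = ((2/3 + 25) - 9)*150 = (77/3 - 9)*150 = (50/3)*150 = 2500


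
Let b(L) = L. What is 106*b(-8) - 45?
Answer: -893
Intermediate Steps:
106*b(-8) - 45 = 106*(-8) - 45 = -848 - 45 = -893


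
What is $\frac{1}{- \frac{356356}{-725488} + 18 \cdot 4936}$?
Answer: $\frac{181372}{16114628545} \approx 1.1255 \cdot 10^{-5}$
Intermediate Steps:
$\frac{1}{- \frac{356356}{-725488} + 18 \cdot 4936} = \frac{1}{\left(-356356\right) \left(- \frac{1}{725488}\right) + 88848} = \frac{1}{\frac{89089}{181372} + 88848} = \frac{1}{\frac{16114628545}{181372}} = \frac{181372}{16114628545}$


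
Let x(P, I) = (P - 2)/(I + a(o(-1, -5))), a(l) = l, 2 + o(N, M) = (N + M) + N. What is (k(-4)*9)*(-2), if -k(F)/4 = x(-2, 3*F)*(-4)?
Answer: -384/7 ≈ -54.857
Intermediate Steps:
o(N, M) = -2 + M + 2*N (o(N, M) = -2 + ((N + M) + N) = -2 + ((M + N) + N) = -2 + (M + 2*N) = -2 + M + 2*N)
x(P, I) = (-2 + P)/(-9 + I) (x(P, I) = (P - 2)/(I + (-2 - 5 + 2*(-1))) = (-2 + P)/(I + (-2 - 5 - 2)) = (-2 + P)/(I - 9) = (-2 + P)/(-9 + I))
k(F) = -64/(-9 + 3*F) (k(F) = -4*(-2 - 2)/(-9 + 3*F)*(-4) = -4*-4/(-9 + 3*F)*(-4) = -4*(-4/(-9 + 3*F))*(-4) = -64/(-9 + 3*F))
(k(-4)*9)*(-2) = (-64/(-9 + 3*(-4))*9)*(-2) = (-64/(-9 - 12)*9)*(-2) = (-64/(-21)*9)*(-2) = (-64*(-1/21)*9)*(-2) = ((64/21)*9)*(-2) = (192/7)*(-2) = -384/7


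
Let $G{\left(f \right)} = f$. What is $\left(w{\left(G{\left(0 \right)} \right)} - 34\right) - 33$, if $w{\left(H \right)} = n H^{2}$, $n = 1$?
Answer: $-67$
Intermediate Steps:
$w{\left(H \right)} = H^{2}$ ($w{\left(H \right)} = 1 H^{2} = H^{2}$)
$\left(w{\left(G{\left(0 \right)} \right)} - 34\right) - 33 = \left(0^{2} - 34\right) - 33 = \left(0 - 34\right) - 33 = -34 - 33 = -67$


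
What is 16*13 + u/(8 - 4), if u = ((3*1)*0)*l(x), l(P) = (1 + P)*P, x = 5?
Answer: 208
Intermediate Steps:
l(P) = P*(1 + P)
u = 0 (u = ((3*1)*0)*(5*(1 + 5)) = (3*0)*(5*6) = 0*30 = 0)
16*13 + u/(8 - 4) = 16*13 + 0/(8 - 4) = 208 + 0/4 = 208 + 0*(¼) = 208 + 0 = 208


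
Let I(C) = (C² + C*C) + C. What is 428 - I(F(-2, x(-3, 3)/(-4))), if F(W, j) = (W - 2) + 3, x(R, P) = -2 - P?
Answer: 427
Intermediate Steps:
F(W, j) = 1 + W (F(W, j) = (-2 + W) + 3 = 1 + W)
I(C) = C + 2*C² (I(C) = (C² + C²) + C = 2*C² + C = C + 2*C²)
428 - I(F(-2, x(-3, 3)/(-4))) = 428 - (1 - 2)*(1 + 2*(1 - 2)) = 428 - (-1)*(1 + 2*(-1)) = 428 - (-1)*(1 - 2) = 428 - (-1)*(-1) = 428 - 1*1 = 428 - 1 = 427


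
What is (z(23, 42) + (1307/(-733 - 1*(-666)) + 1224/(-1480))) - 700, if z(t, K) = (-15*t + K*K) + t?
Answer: 8945044/12395 ≈ 721.67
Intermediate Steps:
z(t, K) = K² - 14*t (z(t, K) = (-15*t + K²) + t = (K² - 15*t) + t = K² - 14*t)
(z(23, 42) + (1307/(-733 - 1*(-666)) + 1224/(-1480))) - 700 = ((42² - 14*23) + (1307/(-733 - 1*(-666)) + 1224/(-1480))) - 700 = ((1764 - 322) + (1307/(-733 + 666) + 1224*(-1/1480))) - 700 = (1442 + (1307/(-67) - 153/185)) - 700 = (1442 + (1307*(-1/67) - 153/185)) - 700 = (1442 + (-1307/67 - 153/185)) - 700 = (1442 - 252046/12395) - 700 = 17621544/12395 - 700 = 8945044/12395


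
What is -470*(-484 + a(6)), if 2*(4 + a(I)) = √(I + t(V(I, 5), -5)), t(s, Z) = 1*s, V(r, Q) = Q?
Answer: 229360 - 235*√11 ≈ 2.2858e+5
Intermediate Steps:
t(s, Z) = s
a(I) = -4 + √(5 + I)/2 (a(I) = -4 + √(I + 5)/2 = -4 + √(5 + I)/2)
-470*(-484 + a(6)) = -470*(-484 + (-4 + √(5 + 6)/2)) = -470*(-484 + (-4 + √11/2)) = -470*(-488 + √11/2) = 229360 - 235*√11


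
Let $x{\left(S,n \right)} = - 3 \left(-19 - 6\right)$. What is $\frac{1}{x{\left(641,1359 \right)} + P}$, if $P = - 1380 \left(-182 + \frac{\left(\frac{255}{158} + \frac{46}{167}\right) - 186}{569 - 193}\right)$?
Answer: $\frac{2480284}{624810141075} \approx 3.9697 \cdot 10^{-6}$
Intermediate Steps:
$x{\left(S,n \right)} = 75$ ($x{\left(S,n \right)} = \left(-3\right) \left(-25\right) = 75$)
$P = \frac{624624119775}{2480284}$ ($P = - 1380 \left(-182 + \frac{\left(255 \cdot \frac{1}{158} + 46 \cdot \frac{1}{167}\right) - 186}{376}\right) = - 1380 \left(-182 + \left(\left(\frac{255}{158} + \frac{46}{167}\right) - 186\right) \frac{1}{376}\right) = - 1380 \left(-182 + \left(\frac{49853}{26386} - 186\right) \frac{1}{376}\right) = - 1380 \left(-182 - \frac{4857943}{9921136}\right) = \left(-1380\right) \left(- \frac{1810504695}{9921136}\right) = \frac{624624119775}{2480284} \approx 2.5184 \cdot 10^{5}$)
$\frac{1}{x{\left(641,1359 \right)} + P} = \frac{1}{75 + \frac{624624119775}{2480284}} = \frac{1}{\frac{624810141075}{2480284}} = \frac{2480284}{624810141075}$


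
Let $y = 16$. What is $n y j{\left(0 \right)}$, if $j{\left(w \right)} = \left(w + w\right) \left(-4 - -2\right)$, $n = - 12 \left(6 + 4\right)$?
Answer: $0$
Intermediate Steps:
$n = -120$ ($n = \left(-12\right) 10 = -120$)
$j{\left(w \right)} = - 4 w$ ($j{\left(w \right)} = 2 w \left(-4 + 2\right) = 2 w \left(-2\right) = - 4 w$)
$n y j{\left(0 \right)} = - 120 \cdot 16 \left(\left(-4\right) 0\right) = - 120 \cdot 16 \cdot 0 = \left(-120\right) 0 = 0$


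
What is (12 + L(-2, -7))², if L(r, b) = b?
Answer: 25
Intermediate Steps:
(12 + L(-2, -7))² = (12 - 7)² = 5² = 25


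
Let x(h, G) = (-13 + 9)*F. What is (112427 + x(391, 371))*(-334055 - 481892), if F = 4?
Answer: -91721418217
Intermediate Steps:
x(h, G) = -16 (x(h, G) = (-13 + 9)*4 = -4*4 = -16)
(112427 + x(391, 371))*(-334055 - 481892) = (112427 - 16)*(-334055 - 481892) = 112411*(-815947) = -91721418217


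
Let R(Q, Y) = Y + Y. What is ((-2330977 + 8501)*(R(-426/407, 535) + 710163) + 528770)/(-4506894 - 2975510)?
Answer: 825910522069/3741202 ≈ 2.2076e+5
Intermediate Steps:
R(Q, Y) = 2*Y
((-2330977 + 8501)*(R(-426/407, 535) + 710163) + 528770)/(-4506894 - 2975510) = ((-2330977 + 8501)*(2*535 + 710163) + 528770)/(-4506894 - 2975510) = (-2322476*(1070 + 710163) + 528770)/(-7482404) = (-2322476*711233 + 528770)*(-1/7482404) = (-1651821572908 + 528770)*(-1/7482404) = -1651821044138*(-1/7482404) = 825910522069/3741202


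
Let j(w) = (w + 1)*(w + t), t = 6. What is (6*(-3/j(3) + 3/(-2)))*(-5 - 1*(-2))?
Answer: 57/2 ≈ 28.500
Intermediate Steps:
j(w) = (1 + w)*(6 + w) (j(w) = (w + 1)*(w + 6) = (1 + w)*(6 + w))
(6*(-3/j(3) + 3/(-2)))*(-5 - 1*(-2)) = (6*(-3/(6 + 3**2 + 7*3) + 3/(-2)))*(-5 - 1*(-2)) = (6*(-3/(6 + 9 + 21) + 3*(-1/2)))*(-5 + 2) = (6*(-3/36 - 3/2))*(-3) = (6*(-3*1/36 - 3/2))*(-3) = (6*(-1/12 - 3/2))*(-3) = (6*(-19/12))*(-3) = -19/2*(-3) = 57/2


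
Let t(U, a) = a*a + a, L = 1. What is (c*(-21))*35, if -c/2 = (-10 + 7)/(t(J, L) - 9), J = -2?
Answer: 630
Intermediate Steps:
t(U, a) = a + a² (t(U, a) = a² + a = a + a²)
c = -6/7 (c = -2*(-10 + 7)/(1*(1 + 1) - 9) = -(-6)/(1*2 - 9) = -(-6)/(2 - 9) = -(-6)/(-7) = -(-6)*(-1)/7 = -2*3/7 = -6/7 ≈ -0.85714)
(c*(-21))*35 = -6/7*(-21)*35 = 18*35 = 630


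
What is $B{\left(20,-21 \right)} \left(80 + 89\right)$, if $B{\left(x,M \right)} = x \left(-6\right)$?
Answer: $-20280$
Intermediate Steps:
$B{\left(x,M \right)} = - 6 x$
$B{\left(20,-21 \right)} \left(80 + 89\right) = \left(-6\right) 20 \left(80 + 89\right) = \left(-120\right) 169 = -20280$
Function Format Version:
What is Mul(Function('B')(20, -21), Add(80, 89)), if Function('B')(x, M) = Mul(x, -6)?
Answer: -20280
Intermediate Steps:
Function('B')(x, M) = Mul(-6, x)
Mul(Function('B')(20, -21), Add(80, 89)) = Mul(Mul(-6, 20), Add(80, 89)) = Mul(-120, 169) = -20280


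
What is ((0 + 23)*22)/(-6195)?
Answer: -506/6195 ≈ -0.081679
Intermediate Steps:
((0 + 23)*22)/(-6195) = (23*22)*(-1/6195) = 506*(-1/6195) = -506/6195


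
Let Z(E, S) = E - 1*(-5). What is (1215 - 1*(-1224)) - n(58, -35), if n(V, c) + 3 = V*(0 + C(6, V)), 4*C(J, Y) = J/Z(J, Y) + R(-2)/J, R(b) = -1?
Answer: 321619/132 ≈ 2436.5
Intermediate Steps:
Z(E, S) = 5 + E (Z(E, S) = E + 5 = 5 + E)
C(J, Y) = -1/(4*J) + J/(4*(5 + J)) (C(J, Y) = (J/(5 + J) - 1/J)/4 = (-1/J + J/(5 + J))/4 = -1/(4*J) + J/(4*(5 + J)))
n(V, c) = -3 + 25*V/264 (n(V, c) = -3 + V*(0 + (1/4)*(-5 + 6**2 - 1*6)/(6*(5 + 6))) = -3 + V*(0 + (1/4)*(1/6)*(-5 + 36 - 6)/11) = -3 + V*(0 + (1/4)*(1/6)*(1/11)*25) = -3 + V*(0 + 25/264) = -3 + V*(25/264) = -3 + 25*V/264)
(1215 - 1*(-1224)) - n(58, -35) = (1215 - 1*(-1224)) - (-3 + (25/264)*58) = (1215 + 1224) - (-3 + 725/132) = 2439 - 1*329/132 = 2439 - 329/132 = 321619/132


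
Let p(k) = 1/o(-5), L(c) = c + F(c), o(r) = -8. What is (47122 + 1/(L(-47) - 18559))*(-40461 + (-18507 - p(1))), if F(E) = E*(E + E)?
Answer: -315391771617705/113504 ≈ -2.7787e+9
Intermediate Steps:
F(E) = 2*E² (F(E) = E*(2*E) = 2*E²)
L(c) = c + 2*c²
p(k) = -⅛ (p(k) = 1/(-8) = -⅛)
(47122 + 1/(L(-47) - 18559))*(-40461 + (-18507 - p(1))) = (47122 + 1/(-47*(1 + 2*(-47)) - 18559))*(-40461 + (-18507 - 1*(-⅛))) = (47122 + 1/(-47*(1 - 94) - 18559))*(-40461 + (-18507 + ⅛)) = (47122 + 1/(-47*(-93) - 18559))*(-40461 - 148055/8) = (47122 + 1/(4371 - 18559))*(-471743/8) = (47122 + 1/(-14188))*(-471743/8) = (47122 - 1/14188)*(-471743/8) = (668566935/14188)*(-471743/8) = -315391771617705/113504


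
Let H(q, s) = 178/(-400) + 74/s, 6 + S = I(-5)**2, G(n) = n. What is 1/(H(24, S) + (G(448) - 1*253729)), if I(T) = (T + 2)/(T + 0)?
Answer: -28200/7142906749 ≈ -3.9480e-6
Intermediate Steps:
I(T) = (2 + T)/T
S = -141/25 (S = -6 + ((2 - 5)/(-5))**2 = -6 + (-1/5*(-3))**2 = -6 + (3/5)**2 = -6 + 9/25 = -141/25 ≈ -5.6400)
H(q, s) = -89/200 + 74/s (H(q, s) = 178*(-1/400) + 74/s = -89/200 + 74/s)
1/(H(24, S) + (G(448) - 1*253729)) = 1/((-89/200 + 74/(-141/25)) + (448 - 1*253729)) = 1/((-89/200 + 74*(-25/141)) + (448 - 253729)) = 1/((-89/200 - 1850/141) - 253281) = 1/(-382549/28200 - 253281) = 1/(-7142906749/28200) = -28200/7142906749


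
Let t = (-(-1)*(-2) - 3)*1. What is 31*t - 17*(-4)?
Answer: -87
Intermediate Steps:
t = -5 (t = (-1*2 - 3)*1 = (-2 - 3)*1 = -5*1 = -5)
31*t - 17*(-4) = 31*(-5) - 17*(-4) = -155 + 68 = -87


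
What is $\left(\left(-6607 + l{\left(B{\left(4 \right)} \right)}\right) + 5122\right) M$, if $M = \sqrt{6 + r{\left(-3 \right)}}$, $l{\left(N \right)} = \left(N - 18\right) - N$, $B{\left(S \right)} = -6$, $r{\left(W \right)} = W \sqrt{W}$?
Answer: $- 1503 \sqrt{6 - 3 i \sqrt{3}} \approx -3967.6 + 1479.2 i$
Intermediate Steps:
$r{\left(W \right)} = W^{\frac{3}{2}}$
$l{\left(N \right)} = -18$ ($l{\left(N \right)} = \left(-18 + N\right) - N = -18$)
$M = \sqrt{6 - 3 i \sqrt{3}}$ ($M = \sqrt{6 + \left(-3\right)^{\frac{3}{2}}} = \sqrt{6 - 3 i \sqrt{3}} \approx 2.6398 - 0.98419 i$)
$\left(\left(-6607 + l{\left(B{\left(4 \right)} \right)}\right) + 5122\right) M = \left(\left(-6607 - 18\right) + 5122\right) \sqrt{6 - 3 i \sqrt{3}} = \left(-6625 + 5122\right) \sqrt{6 - 3 i \sqrt{3}} = - 1503 \sqrt{6 - 3 i \sqrt{3}}$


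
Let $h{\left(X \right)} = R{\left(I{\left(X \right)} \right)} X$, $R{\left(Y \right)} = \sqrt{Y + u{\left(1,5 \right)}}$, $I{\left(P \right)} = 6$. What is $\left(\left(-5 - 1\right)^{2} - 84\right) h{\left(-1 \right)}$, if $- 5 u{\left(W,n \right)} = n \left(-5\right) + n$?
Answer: $48 \sqrt{10} \approx 151.79$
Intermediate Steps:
$u{\left(W,n \right)} = \frac{4 n}{5}$ ($u{\left(W,n \right)} = - \frac{n \left(-5\right) + n}{5} = - \frac{- 5 n + n}{5} = - \frac{\left(-4\right) n}{5} = \frac{4 n}{5}$)
$R{\left(Y \right)} = \sqrt{4 + Y}$ ($R{\left(Y \right)} = \sqrt{Y + \frac{4}{5} \cdot 5} = \sqrt{Y + 4} = \sqrt{4 + Y}$)
$h{\left(X \right)} = X \sqrt{10}$ ($h{\left(X \right)} = \sqrt{4 + 6} X = \sqrt{10} X = X \sqrt{10}$)
$\left(\left(-5 - 1\right)^{2} - 84\right) h{\left(-1 \right)} = \left(\left(-5 - 1\right)^{2} - 84\right) \left(- \sqrt{10}\right) = \left(\left(-6\right)^{2} - 84\right) \left(- \sqrt{10}\right) = \left(36 - 84\right) \left(- \sqrt{10}\right) = - 48 \left(- \sqrt{10}\right) = 48 \sqrt{10}$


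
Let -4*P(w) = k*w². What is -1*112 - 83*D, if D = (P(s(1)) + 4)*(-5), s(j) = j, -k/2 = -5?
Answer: 1021/2 ≈ 510.50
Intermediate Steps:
k = 10 (k = -2*(-5) = 10)
P(w) = -5*w²/2
D = -15/2 (D = (-5/2*1² + 4)*(-5) = (-5/2*1 + 4)*(-5) = (-5/2 + 4)*(-5) = (3/2)*(-5) = -15/2 ≈ -7.5000)
-1*112 - 83*D = -1*112 - 83*(-15/2) = -112 + 1245/2 = 1021/2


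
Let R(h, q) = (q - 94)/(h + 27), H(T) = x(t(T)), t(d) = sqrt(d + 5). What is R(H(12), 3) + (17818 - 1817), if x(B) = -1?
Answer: 31995/2 ≈ 15998.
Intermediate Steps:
t(d) = sqrt(5 + d)
H(T) = -1
R(h, q) = (-94 + q)/(27 + h)
R(H(12), 3) + (17818 - 1817) = (-94 + 3)/(27 - 1) + (17818 - 1817) = -91/26 + 16001 = (1/26)*(-91) + 16001 = -7/2 + 16001 = 31995/2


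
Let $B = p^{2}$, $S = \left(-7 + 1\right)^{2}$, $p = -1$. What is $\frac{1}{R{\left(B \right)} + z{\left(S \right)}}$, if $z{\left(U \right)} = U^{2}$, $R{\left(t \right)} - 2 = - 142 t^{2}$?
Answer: $\frac{1}{1156} \approx 0.00086505$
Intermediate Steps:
$S = 36$ ($S = \left(-6\right)^{2} = 36$)
$B = 1$ ($B = \left(-1\right)^{2} = 1$)
$R{\left(t \right)} = 2 - 142 t^{2}$
$\frac{1}{R{\left(B \right)} + z{\left(S \right)}} = \frac{1}{\left(2 - 142 \cdot 1^{2}\right) + 36^{2}} = \frac{1}{\left(2 - 142\right) + 1296} = \frac{1}{-140 + 1296} = \frac{1}{1156}$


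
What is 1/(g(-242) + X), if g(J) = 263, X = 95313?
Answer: 1/95576 ≈ 1.0463e-5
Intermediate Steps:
1/(g(-242) + X) = 1/(263 + 95313) = 1/95576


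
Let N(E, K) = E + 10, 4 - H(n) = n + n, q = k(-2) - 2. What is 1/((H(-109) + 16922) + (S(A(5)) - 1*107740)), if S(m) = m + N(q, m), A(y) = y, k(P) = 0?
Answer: -1/90583 ≈ -1.1040e-5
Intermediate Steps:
q = -2 (q = 0 - 2 = -2)
H(n) = 4 - 2*n (H(n) = 4 - (n + n) = 4 - 2*n)
N(E, K) = 10 + E
S(m) = 8 + m (S(m) = m + (10 - 2) = m + 8 = 8 + m)
1/((H(-109) + 16922) + (S(A(5)) - 1*107740)) = 1/(((4 - 2*(-109)) + 16922) + ((8 + 5) - 1*107740)) = 1/(((4 + 218) + 16922) + (13 - 107740)) = 1/((222 + 16922) - 107727) = 1/(17144 - 107727) = 1/(-90583) = -1/90583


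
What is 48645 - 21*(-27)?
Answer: 49212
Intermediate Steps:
48645 - 21*(-27) = 48645 + 567 = 49212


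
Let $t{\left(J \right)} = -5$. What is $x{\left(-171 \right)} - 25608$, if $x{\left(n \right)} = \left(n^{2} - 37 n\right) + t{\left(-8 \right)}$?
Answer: $9955$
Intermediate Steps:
$x{\left(n \right)} = -5 + n^{2} - 37 n$ ($x{\left(n \right)} = \left(n^{2} - 37 n\right) - 5 = -5 + n^{2} - 37 n$)
$x{\left(-171 \right)} - 25608 = \left(-5 + \left(-171\right)^{2} - -6327\right) - 25608 = \left(-5 + 29241 + 6327\right) - 25608 = 35563 - 25608 = 9955$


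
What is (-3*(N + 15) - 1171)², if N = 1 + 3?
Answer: 1507984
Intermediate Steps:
N = 4
(-3*(N + 15) - 1171)² = (-3*(4 + 15) - 1171)² = (-3*19 - 1171)² = (-57 - 1171)² = (-1228)² = 1507984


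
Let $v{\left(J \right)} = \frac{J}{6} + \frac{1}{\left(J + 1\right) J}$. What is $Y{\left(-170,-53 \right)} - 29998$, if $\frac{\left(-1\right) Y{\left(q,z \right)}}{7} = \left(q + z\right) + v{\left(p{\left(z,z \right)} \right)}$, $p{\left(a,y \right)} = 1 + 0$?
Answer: $- \frac{85325}{3} \approx -28442.0$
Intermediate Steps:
$p{\left(a,y \right)} = 1$
$v{\left(J \right)} = \frac{J}{6} + \frac{1}{J \left(1 + J\right)}$ ($v{\left(J \right)} = J \frac{1}{6} + \frac{1}{\left(1 + J\right) J} = \frac{J}{6} + \frac{1}{J \left(1 + J\right)}$)
$Y{\left(q,z \right)} = - \frac{14}{3} - 7 q - 7 z$ ($Y{\left(q,z \right)} = - 7 \left(\left(q + z\right) + \frac{6 + 1^{2} + 1^{3}}{6 \cdot 1 \left(1 + 1\right)}\right) = - 7 \left(\left(q + z\right) + \frac{1}{6} \cdot 1 \cdot \frac{1}{2} \left(6 + 1 + 1\right)\right) = - 7 \left(\left(q + z\right) + \frac{1}{6} \cdot 1 \cdot \frac{1}{2} \cdot 8\right) = - 7 \left(\left(q + z\right) + \frac{2}{3}\right) = - 7 \left(\frac{2}{3} + q + z\right) = - \frac{14}{3} - 7 q - 7 z$)
$Y{\left(-170,-53 \right)} - 29998 = \left(- \frac{14}{3} - -1190 - -371\right) - 29998 = \left(- \frac{14}{3} + 1190 + 371\right) - 29998 = \frac{4669}{3} - 29998 = - \frac{85325}{3}$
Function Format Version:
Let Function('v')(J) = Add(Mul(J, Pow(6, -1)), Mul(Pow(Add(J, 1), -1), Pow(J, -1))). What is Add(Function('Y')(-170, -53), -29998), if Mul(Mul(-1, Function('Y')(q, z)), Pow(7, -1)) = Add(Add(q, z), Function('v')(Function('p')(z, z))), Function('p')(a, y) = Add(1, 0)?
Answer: Rational(-85325, 3) ≈ -28442.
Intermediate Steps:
Function('p')(a, y) = 1
Function('v')(J) = Add(Mul(Rational(1, 6), J), Mul(Pow(J, -1), Pow(Add(1, J), -1))) (Function('v')(J) = Add(Mul(J, Rational(1, 6)), Mul(Pow(Add(1, J), -1), Pow(J, -1))) = Add(Mul(Rational(1, 6), J), Mul(Pow(J, -1), Pow(Add(1, J), -1))))
Function('Y')(q, z) = Add(Rational(-14, 3), Mul(-7, q), Mul(-7, z)) (Function('Y')(q, z) = Mul(-7, Add(Add(q, z), Mul(Rational(1, 6), Pow(1, -1), Pow(Add(1, 1), -1), Add(6, Pow(1, 2), Pow(1, 3))))) = Mul(-7, Add(Add(q, z), Mul(Rational(1, 6), 1, Pow(2, -1), Add(6, 1, 1)))) = Mul(-7, Add(Add(q, z), Mul(Rational(1, 6), 1, Rational(1, 2), 8))) = Mul(-7, Add(Add(q, z), Rational(2, 3))) = Mul(-7, Add(Rational(2, 3), q, z)) = Add(Rational(-14, 3), Mul(-7, q), Mul(-7, z)))
Add(Function('Y')(-170, -53), -29998) = Add(Add(Rational(-14, 3), Mul(-7, -170), Mul(-7, -53)), -29998) = Add(Add(Rational(-14, 3), 1190, 371), -29998) = Add(Rational(4669, 3), -29998) = Rational(-85325, 3)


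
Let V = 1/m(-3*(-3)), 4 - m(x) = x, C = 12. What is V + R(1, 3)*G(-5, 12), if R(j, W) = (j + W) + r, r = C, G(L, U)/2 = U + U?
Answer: 3839/5 ≈ 767.80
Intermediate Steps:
G(L, U) = 4*U (G(L, U) = 2*(U + U) = 2*(2*U) = 4*U)
m(x) = 4 - x
r = 12
V = -⅕ (V = 1/(4 - (-3)*(-3)) = 1/(4 - 1*9) = 1/(4 - 9) = 1/(-5) = -⅕ ≈ -0.20000)
R(j, W) = 12 + W + j (R(j, W) = (j + W) + 12 = (W + j) + 12 = 12 + W + j)
V + R(1, 3)*G(-5, 12) = -⅕ + (12 + 3 + 1)*(4*12) = -⅕ + 16*48 = -⅕ + 768 = 3839/5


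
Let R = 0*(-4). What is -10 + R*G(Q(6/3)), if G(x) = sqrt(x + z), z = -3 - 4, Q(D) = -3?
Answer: -10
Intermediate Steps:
R = 0
z = -7
G(x) = sqrt(-7 + x) (G(x) = sqrt(x - 7) = sqrt(-7 + x))
-10 + R*G(Q(6/3)) = -10 + 0*sqrt(-7 - 3) = -10 + 0*sqrt(-10) = -10 + 0*(I*sqrt(10)) = -10 + 0 = -10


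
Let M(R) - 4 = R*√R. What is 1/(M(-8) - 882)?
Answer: I/(2*(-439*I + 8*√2)) ≈ -0.0011382 + 2.9333e-5*I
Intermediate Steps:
M(R) = 4 + R^(3/2) (M(R) = 4 + R*√R = 4 + R^(3/2))
1/(M(-8) - 882) = 1/((4 + (-8)^(3/2)) - 882) = 1/((4 - 16*I*√2) - 882) = 1/(-878 - 16*I*√2)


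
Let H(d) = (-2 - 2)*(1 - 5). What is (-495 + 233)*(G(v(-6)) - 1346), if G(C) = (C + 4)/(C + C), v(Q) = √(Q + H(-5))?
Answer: 352521 - 262*√10/5 ≈ 3.5236e+5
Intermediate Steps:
H(d) = 16 (H(d) = -4*(-4) = 16)
v(Q) = √(16 + Q) (v(Q) = √(Q + 16) = √(16 + Q))
G(C) = (4 + C)/(2*C) (G(C) = (4 + C)/((2*C)) = (4 + C)*(1/(2*C)) = (4 + C)/(2*C))
(-495 + 233)*(G(v(-6)) - 1346) = (-495 + 233)*((4 + √(16 - 6))/(2*(√(16 - 6))) - 1346) = -262*((4 + √10)/(2*(√10)) - 1346) = -262*((√10/10)*(4 + √10)/2 - 1346) = -262*(√10*(4 + √10)/20 - 1346) = -262*(-1346 + √10*(4 + √10)/20) = 352652 - 131*√10*(4 + √10)/10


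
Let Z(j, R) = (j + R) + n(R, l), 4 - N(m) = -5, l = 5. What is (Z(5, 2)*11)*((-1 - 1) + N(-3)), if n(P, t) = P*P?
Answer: 847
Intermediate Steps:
N(m) = 9 (N(m) = 4 - 1*(-5) = 4 + 5 = 9)
n(P, t) = P**2
Z(j, R) = R + j + R**2 (Z(j, R) = (j + R) + R**2 = (R + j) + R**2 = R + j + R**2)
(Z(5, 2)*11)*((-1 - 1) + N(-3)) = ((2 + 5 + 2**2)*11)*((-1 - 1) + 9) = ((2 + 5 + 4)*11)*(-2 + 9) = (11*11)*7 = 121*7 = 847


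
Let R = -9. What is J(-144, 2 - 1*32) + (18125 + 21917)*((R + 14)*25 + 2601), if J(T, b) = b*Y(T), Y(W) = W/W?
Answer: 109154462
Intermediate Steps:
Y(W) = 1
J(T, b) = b (J(T, b) = b*1 = b)
J(-144, 2 - 1*32) + (18125 + 21917)*((R + 14)*25 + 2601) = (2 - 1*32) + (18125 + 21917)*((-9 + 14)*25 + 2601) = (2 - 32) + 40042*(5*25 + 2601) = -30 + 40042*(125 + 2601) = -30 + 40042*2726 = -30 + 109154492 = 109154462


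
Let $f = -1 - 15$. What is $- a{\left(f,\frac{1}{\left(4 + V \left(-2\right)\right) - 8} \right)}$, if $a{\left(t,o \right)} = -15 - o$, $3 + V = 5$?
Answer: $\frac{119}{8} \approx 14.875$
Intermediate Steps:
$V = 2$ ($V = -3 + 5 = 2$)
$f = -16$ ($f = -1 - 15 = -16$)
$- a{\left(f,\frac{1}{\left(4 + V \left(-2\right)\right) - 8} \right)} = - (-15 - \frac{1}{\left(4 + 2 \left(-2\right)\right) - 8}) = - (-15 - \frac{1}{\left(4 - 4\right) - 8}) = - (-15 - \frac{1}{0 - 8}) = - (-15 - \frac{1}{-8}) = - (-15 - - \frac{1}{8}) = - (-15 + \frac{1}{8}) = \left(-1\right) \left(- \frac{119}{8}\right) = \frac{119}{8}$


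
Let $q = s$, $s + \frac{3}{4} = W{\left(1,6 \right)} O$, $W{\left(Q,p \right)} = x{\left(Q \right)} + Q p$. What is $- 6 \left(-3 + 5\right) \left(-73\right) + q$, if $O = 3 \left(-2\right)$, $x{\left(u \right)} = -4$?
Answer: $\frac{3453}{4} \approx 863.25$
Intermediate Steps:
$O = -6$
$W{\left(Q,p \right)} = -4 + Q p$
$s = - \frac{51}{4}$ ($s = - \frac{3}{4} + \left(-4 + 1 \cdot 6\right) \left(-6\right) = - \frac{3}{4} + \left(-4 + 6\right) \left(-6\right) = - \frac{3}{4} + 2 \left(-6\right) = - \frac{3}{4} - 12 = - \frac{51}{4} \approx -12.75$)
$q = - \frac{51}{4} \approx -12.75$
$- 6 \left(-3 + 5\right) \left(-73\right) + q = - 6 \left(-3 + 5\right) \left(-73\right) - \frac{51}{4} = \left(-6\right) 2 \left(-73\right) - \frac{51}{4} = \left(-12\right) \left(-73\right) - \frac{51}{4} = 876 - \frac{51}{4} = \frac{3453}{4}$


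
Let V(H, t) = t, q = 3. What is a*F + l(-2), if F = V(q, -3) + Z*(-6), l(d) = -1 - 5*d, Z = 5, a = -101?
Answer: 3342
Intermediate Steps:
F = -33 (F = -3 + 5*(-6) = -3 - 30 = -33)
a*F + l(-2) = -101*(-33) + (-1 - 5*(-2)) = 3333 + (-1 + 10) = 3333 + 9 = 3342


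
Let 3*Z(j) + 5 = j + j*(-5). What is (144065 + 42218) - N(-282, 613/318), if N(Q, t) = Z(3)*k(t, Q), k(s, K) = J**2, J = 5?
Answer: 559274/3 ≈ 1.8642e+5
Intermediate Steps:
Z(j) = -5/3 - 4*j/3 (Z(j) = -5/3 + (j + j*(-5))/3 = -5/3 + (j - 5*j)/3 = -5/3 + (-4*j)/3 = -5/3 - 4*j/3)
k(s, K) = 25 (k(s, K) = 5**2 = 25)
N(Q, t) = -425/3 (N(Q, t) = (-5/3 - 4/3*3)*25 = (-5/3 - 4)*25 = -17/3*25 = -425/3)
(144065 + 42218) - N(-282, 613/318) = (144065 + 42218) - 1*(-425/3) = 186283 + 425/3 = 559274/3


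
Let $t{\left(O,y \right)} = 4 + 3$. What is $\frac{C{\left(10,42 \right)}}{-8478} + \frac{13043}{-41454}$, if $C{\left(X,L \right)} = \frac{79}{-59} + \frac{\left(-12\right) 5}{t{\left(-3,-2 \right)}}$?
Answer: $- \frac{180552665}{575982603} \approx -0.31347$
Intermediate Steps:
$t{\left(O,y \right)} = 7$
$C{\left(X,L \right)} = - \frac{4093}{413}$ ($C{\left(X,L \right)} = \frac{79}{-59} + \frac{\left(-12\right) 5}{7} = 79 \left(- \frac{1}{59}\right) - \frac{60}{7} = - \frac{79}{59} - \frac{60}{7} = - \frac{4093}{413}$)
$\frac{C{\left(10,42 \right)}}{-8478} + \frac{13043}{-41454} = - \frac{4093}{413 \left(-8478\right)} + \frac{13043}{-41454} = \left(- \frac{4093}{413}\right) \left(- \frac{1}{8478}\right) + 13043 \left(- \frac{1}{41454}\right) = \frac{4093}{3501414} - \frac{13043}{41454} = - \frac{180552665}{575982603}$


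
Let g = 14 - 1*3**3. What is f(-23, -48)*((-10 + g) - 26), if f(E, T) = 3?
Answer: -147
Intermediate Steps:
g = -13 (g = 14 - 1*27 = 14 - 27 = -13)
f(-23, -48)*((-10 + g) - 26) = 3*((-10 - 13) - 26) = 3*(-23 - 26) = 3*(-49) = -147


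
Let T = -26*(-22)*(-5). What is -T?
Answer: 2860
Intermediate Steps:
T = -2860 (T = 572*(-5) = -2860)
-T = -1*(-2860) = 2860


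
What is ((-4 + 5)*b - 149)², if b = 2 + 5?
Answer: 20164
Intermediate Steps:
b = 7
((-4 + 5)*b - 149)² = ((-4 + 5)*7 - 149)² = (1*7 - 149)² = (7 - 149)² = (-142)² = 20164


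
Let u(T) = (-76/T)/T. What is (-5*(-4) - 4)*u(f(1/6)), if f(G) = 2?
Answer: -304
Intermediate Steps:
u(T) = -76/T**2
(-5*(-4) - 4)*u(f(1/6)) = (-5*(-4) - 4)*(-76/2**2) = (20 - 4)*(-76*1/4) = 16*(-19) = -304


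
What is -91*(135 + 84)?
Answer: -19929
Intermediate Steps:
-91*(135 + 84) = -91*219 = -19929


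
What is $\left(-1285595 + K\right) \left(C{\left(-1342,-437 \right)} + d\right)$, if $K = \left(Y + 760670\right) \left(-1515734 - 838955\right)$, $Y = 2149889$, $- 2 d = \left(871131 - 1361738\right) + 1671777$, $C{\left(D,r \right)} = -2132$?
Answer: $4062163760319648882$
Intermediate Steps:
$d = -590585$ ($d = - \frac{\left(871131 - 1361738\right) + 1671777}{2} = - \frac{-490607 + 1671777}{2} = \left(- \frac{1}{2}\right) 1181170 = -590585$)
$K = -6853461261151$ ($K = \left(2149889 + 760670\right) \left(-1515734 - 838955\right) = 2910559 \left(-2354689\right) = -6853461261151$)
$\left(-1285595 + K\right) \left(C{\left(-1342,-437 \right)} + d\right) = \left(-1285595 - 6853461261151\right) \left(-2132 - 590585\right) = \left(-6853462546746\right) \left(-592717\right) = 4062163760319648882$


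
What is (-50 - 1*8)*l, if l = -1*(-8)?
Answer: -464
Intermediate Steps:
l = 8
(-50 - 1*8)*l = (-50 - 1*8)*8 = (-50 - 8)*8 = -58*8 = -464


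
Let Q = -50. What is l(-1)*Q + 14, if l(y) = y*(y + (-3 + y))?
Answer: -236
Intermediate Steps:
l(y) = y*(-3 + 2*y)
l(-1)*Q + 14 = -(-3 + 2*(-1))*(-50) + 14 = -(-3 - 2)*(-50) + 14 = -1*(-5)*(-50) + 14 = 5*(-50) + 14 = -250 + 14 = -236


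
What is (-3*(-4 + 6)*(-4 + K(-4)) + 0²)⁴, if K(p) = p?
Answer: 5308416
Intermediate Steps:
(-3*(-4 + 6)*(-4 + K(-4)) + 0²)⁴ = (-3*(-4 + 6)*(-4 - 4) + 0²)⁴ = (-6*(-8) + 0)⁴ = (-3*(-16) + 0)⁴ = (48 + 0)⁴ = 48⁴ = 5308416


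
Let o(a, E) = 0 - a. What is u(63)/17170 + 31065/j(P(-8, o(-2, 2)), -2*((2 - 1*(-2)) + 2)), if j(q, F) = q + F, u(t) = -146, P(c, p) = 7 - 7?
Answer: -88897967/34340 ≈ -2588.8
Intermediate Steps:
o(a, E) = -a
P(c, p) = 0
j(q, F) = F + q
u(63)/17170 + 31065/j(P(-8, o(-2, 2)), -2*((2 - 1*(-2)) + 2)) = -146/17170 + 31065/(-2*((2 - 1*(-2)) + 2) + 0) = -146*1/17170 + 31065/(-2*((2 + 2) + 2) + 0) = -73/8585 + 31065/(-2*(4 + 2) + 0) = -73/8585 + 31065/(-2*6 + 0) = -73/8585 + 31065/(-12 + 0) = -73/8585 + 31065/(-12) = -73/8585 + 31065*(-1/12) = -73/8585 - 10355/4 = -88897967/34340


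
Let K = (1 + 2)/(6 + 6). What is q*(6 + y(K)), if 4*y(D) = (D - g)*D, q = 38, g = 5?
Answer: 6935/32 ≈ 216.72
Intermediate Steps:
K = ¼ (K = 3/12 = 3*(1/12) = ¼ ≈ 0.25000)
y(D) = D*(-5 + D)/4 (y(D) = ((D - 1*5)*D)/4 = ((D - 5)*D)/4 = ((-5 + D)*D)/4 = (D*(-5 + D))/4 = D*(-5 + D)/4)
q*(6 + y(K)) = 38*(6 + (¼)*(¼)*(-5 + ¼)) = 38*(6 + (¼)*(¼)*(-19/4)) = 38*(6 - 19/64) = 38*(365/64) = 6935/32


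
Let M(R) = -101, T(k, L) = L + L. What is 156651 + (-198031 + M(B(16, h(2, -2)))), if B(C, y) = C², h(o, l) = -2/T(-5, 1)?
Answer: -41481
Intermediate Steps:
T(k, L) = 2*L
h(o, l) = -1 (h(o, l) = -2/(2*1) = -2/2 = -2*½ = -1)
156651 + (-198031 + M(B(16, h(2, -2)))) = 156651 + (-198031 - 101) = 156651 - 198132 = -41481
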